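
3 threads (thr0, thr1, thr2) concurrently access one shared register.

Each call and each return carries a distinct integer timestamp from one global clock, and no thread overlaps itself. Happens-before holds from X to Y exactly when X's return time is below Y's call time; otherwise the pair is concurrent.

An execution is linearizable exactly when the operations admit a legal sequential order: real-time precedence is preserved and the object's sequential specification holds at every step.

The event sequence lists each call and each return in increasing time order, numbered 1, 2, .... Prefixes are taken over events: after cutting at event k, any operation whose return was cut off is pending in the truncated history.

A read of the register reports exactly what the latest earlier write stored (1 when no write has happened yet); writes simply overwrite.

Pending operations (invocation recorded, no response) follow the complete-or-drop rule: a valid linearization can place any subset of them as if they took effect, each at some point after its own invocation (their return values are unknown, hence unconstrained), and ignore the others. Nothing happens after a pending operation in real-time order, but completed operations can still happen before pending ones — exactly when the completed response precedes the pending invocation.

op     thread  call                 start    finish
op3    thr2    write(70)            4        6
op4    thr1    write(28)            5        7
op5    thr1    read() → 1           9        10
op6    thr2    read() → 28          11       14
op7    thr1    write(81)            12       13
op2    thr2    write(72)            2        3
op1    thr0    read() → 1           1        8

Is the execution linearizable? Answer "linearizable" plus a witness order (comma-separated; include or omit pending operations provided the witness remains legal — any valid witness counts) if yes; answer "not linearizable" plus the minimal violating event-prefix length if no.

prefix check: 1..9 passes, 1..10 fails once op5's time-10 response joins
8 orders of the 5 completed register ops respect real time; none is legal
one such order, op1, op2, op3, op4, op5, breaks at step 5 where op5 read() → 1 is illegal
one such order, op1, op2, op4, op3, op5, breaks at step 5 where op5 read() → 1 is illegal

not linearizable — minimal violating prefix: 10 events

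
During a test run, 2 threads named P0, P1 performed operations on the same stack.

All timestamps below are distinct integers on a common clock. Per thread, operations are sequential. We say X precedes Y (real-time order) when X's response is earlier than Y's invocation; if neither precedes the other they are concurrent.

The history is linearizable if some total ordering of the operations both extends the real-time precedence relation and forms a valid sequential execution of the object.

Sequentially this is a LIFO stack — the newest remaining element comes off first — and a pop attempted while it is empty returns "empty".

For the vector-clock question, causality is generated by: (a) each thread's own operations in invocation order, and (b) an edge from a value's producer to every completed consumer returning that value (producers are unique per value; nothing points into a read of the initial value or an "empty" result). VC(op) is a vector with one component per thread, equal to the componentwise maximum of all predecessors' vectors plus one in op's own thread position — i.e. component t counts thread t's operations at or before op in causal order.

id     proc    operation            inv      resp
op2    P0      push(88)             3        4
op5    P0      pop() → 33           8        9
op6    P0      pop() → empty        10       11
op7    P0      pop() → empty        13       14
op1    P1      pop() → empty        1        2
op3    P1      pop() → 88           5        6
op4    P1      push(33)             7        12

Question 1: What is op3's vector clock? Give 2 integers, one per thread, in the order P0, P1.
op1 (invocation 1): nothing precedes it; P1's component alone gives (0, 1)
op2 (invocation 3): nothing precedes it; P0's component alone gives (1, 0)
VC(op3, invoked at 5): max of VC(op1)=(0, 1), VC(op2)=(1, 0), then +1 on thread P1 → (1, 2)
VC(op4, invoked at 7): max of VC(op3)=(1, 2), then +1 on thread P1 → (1, 3)
VC(op5, invoked at 8): max of VC(op2)=(1, 0), VC(op4)=(1, 3), then +1 on thread P0 → (2, 3)
VC(op6, invoked at 10): max of VC(op5)=(2, 3), then +1 on thread P0 → (3, 3)
VC(op7, invoked at 13): max of VC(op6)=(3, 3), then +1 on thread P0 → (4, 3)
target: VC(op3) = (1, 2)

(1, 2)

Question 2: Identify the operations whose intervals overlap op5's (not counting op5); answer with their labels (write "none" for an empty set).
op5 runs from 8 to 9; window-overlapping ops are concurrent
op1 [1,2]: before
op2 [3,4]: before
op3 [5,6]: before
op4 [7,12]: concurrent
op6 [10,11]: after
op7 [13,14]: after

op4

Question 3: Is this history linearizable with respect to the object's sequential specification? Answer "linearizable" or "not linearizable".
witness order: op1, op2, op3, op4, op5, op6, op7
step 1: op1 pop() → empty — stack <>
step 2: op2 push(88) — stack <88>
step 3: op3 pop() → 88 — stack <>
step 4: op4 push(33) — stack <33>
step 5: op5 pop() → 33 — stack <>
step 6: op6 pop() → empty — stack <>
step 7: op7 pop() → empty — stack <>

linearizable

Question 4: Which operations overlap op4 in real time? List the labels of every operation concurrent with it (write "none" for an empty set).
op4 spans [7,12]: anything still running between times 7 and 12 counts as concurrent
op1 [1,2]: before
op2 [3,4]: before
op3 [5,6]: before
op5 [8,9]: concurrent
op6 [10,11]: concurrent
op7 [13,14]: after

op5, op6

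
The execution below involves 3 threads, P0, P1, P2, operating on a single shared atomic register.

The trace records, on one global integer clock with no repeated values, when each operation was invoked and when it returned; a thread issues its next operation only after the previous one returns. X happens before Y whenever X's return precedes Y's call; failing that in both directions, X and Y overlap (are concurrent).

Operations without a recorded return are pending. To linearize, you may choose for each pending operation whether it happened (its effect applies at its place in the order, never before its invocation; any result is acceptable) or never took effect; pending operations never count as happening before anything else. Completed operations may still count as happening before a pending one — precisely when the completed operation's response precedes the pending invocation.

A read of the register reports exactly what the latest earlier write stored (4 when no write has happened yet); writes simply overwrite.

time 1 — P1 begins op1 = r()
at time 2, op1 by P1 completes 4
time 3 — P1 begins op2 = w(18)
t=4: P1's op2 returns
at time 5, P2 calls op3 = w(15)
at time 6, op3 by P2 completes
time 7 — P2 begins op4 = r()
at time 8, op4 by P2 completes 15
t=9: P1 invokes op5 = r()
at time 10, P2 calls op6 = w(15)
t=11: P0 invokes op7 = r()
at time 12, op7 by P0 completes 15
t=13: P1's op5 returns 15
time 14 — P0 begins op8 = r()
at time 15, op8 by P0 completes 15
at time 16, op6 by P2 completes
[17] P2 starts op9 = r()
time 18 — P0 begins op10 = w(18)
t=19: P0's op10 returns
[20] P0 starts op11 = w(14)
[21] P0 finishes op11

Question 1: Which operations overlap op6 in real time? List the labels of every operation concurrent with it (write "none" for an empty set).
Answer: op5, op7, op8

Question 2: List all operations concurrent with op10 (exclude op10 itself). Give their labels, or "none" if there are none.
Answer: op9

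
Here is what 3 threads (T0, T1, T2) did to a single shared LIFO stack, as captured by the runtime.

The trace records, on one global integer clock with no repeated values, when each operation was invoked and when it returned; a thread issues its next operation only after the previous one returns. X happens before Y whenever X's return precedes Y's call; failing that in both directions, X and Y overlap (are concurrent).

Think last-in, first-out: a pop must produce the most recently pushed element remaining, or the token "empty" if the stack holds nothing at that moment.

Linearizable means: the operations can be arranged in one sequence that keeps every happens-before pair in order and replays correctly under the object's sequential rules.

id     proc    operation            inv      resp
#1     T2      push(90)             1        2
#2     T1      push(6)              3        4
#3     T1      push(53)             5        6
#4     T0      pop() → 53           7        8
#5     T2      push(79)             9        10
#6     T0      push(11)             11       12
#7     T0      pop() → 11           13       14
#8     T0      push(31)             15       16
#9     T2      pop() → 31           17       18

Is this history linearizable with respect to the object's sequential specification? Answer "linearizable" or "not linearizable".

witness order: #1, #2, #3, #4, #5, #6, #7, #8, #9
after step 1 (#1 push(90)): stack <90>
after step 2 (#2 push(6)): stack <90,6>
after step 3 (#3 push(53)): stack <90,6,53>
after step 4 (#4 pop() → 53): stack <90,6>
after step 5 (#5 push(79)): stack <90,6,79>
after step 6 (#6 push(11)): stack <90,6,79,11>
after step 7 (#7 pop() → 11): stack <90,6,79>
after step 8 (#8 push(31)): stack <90,6,79,31>
after step 9 (#9 pop() → 31): stack <90,6,79>

linearizable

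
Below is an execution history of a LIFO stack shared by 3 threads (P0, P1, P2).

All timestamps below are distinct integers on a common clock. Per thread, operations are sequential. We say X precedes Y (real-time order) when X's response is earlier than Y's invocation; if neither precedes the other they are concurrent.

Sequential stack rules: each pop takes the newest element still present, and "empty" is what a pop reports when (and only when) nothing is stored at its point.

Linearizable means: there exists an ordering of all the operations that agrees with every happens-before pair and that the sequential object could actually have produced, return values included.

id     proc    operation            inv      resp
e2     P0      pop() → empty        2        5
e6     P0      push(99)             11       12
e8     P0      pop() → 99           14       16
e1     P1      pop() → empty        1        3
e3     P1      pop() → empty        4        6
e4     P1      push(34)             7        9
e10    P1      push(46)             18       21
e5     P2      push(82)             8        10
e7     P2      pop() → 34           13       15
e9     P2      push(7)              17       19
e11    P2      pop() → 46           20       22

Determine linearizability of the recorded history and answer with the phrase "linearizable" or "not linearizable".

linearizable

a witness: e1, e2, e3, e5, e4, e6, e8, e7, e9, e10, e11
step 1: e1 pop() → empty — stack <>
step 2: e2 pop() → empty — stack <>
step 3: e3 pop() → empty — stack <>
step 4: e5 push(82) — stack <82>
step 5: e4 push(34) — stack <82,34>
step 6: e6 push(99) — stack <82,34,99>
step 7: e8 pop() → 99 — stack <82,34>
step 8: e7 pop() → 34 — stack <82>
step 9: e9 push(7) — stack <82,7>
step 10: e10 push(46) — stack <82,7,46>
step 11: e11 pop() → 46 — stack <82,7>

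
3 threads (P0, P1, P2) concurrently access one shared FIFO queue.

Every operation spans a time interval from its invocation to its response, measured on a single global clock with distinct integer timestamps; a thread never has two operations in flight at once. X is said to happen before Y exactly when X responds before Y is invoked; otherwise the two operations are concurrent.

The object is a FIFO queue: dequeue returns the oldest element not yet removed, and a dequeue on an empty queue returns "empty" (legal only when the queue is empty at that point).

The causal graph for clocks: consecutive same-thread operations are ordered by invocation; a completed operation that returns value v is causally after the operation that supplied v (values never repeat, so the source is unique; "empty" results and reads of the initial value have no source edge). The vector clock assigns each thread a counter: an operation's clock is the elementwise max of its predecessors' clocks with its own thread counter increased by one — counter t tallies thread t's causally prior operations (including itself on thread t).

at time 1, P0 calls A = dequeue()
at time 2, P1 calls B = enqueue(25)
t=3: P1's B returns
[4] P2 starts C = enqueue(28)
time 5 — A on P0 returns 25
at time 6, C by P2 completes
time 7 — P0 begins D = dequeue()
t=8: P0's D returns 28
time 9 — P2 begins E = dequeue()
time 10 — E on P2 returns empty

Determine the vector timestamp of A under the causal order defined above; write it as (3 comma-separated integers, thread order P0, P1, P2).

(1, 1, 0)

root op C, invoked 4: fresh clock plus P2's own tick → (0, 0, 1)
root op B, invoked 2: fresh clock plus P1's own tick → (0, 1, 0)
E (invocation 9): componentwise max over VC(C)=(0, 0, 1), +1 at P2, giving (0, 0, 2)
A (invocation 1): componentwise max over VC(B)=(0, 1, 0), +1 at P0, giving (1, 1, 0)
D (invocation 7): componentwise max over VC(A)=(1, 1, 0), VC(C)=(0, 0, 1), +1 at P0, giving (2, 1, 1)
target: VC(A) = (1, 1, 0)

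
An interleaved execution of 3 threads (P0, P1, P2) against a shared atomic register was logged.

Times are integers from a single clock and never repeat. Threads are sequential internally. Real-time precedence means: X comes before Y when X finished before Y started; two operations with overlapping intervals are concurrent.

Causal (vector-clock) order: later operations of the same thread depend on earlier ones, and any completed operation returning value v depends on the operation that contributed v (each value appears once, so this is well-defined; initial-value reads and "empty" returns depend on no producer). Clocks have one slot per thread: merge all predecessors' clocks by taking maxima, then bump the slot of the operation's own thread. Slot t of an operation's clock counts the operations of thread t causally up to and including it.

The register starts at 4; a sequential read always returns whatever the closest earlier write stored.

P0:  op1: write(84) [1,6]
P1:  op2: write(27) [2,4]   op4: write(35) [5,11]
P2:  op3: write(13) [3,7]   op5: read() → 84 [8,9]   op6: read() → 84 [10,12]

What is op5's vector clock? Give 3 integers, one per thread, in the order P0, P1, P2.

root op op3, invoked 3: fresh clock plus P2's own tick → (0, 0, 1)
root op op2, invoked 2: fresh clock plus P1's own tick → (0, 1, 0)
root op op1, invoked 1: fresh clock plus P0's own tick → (1, 0, 0)
invoked at 5, op4 merges VC(op2)=(0, 1, 0) and bumps P1's slot → (0, 2, 0)
invoked at 8, op5 merges VC(op1)=(1, 0, 0), VC(op3)=(0, 0, 1) and bumps P2's slot → (1, 0, 2)
invoked at 10, op6 merges VC(op1)=(1, 0, 0), VC(op5)=(1, 0, 2) and bumps P2's slot → (1, 0, 3)
target: VC(op5) = (1, 0, 2)

(1, 0, 2)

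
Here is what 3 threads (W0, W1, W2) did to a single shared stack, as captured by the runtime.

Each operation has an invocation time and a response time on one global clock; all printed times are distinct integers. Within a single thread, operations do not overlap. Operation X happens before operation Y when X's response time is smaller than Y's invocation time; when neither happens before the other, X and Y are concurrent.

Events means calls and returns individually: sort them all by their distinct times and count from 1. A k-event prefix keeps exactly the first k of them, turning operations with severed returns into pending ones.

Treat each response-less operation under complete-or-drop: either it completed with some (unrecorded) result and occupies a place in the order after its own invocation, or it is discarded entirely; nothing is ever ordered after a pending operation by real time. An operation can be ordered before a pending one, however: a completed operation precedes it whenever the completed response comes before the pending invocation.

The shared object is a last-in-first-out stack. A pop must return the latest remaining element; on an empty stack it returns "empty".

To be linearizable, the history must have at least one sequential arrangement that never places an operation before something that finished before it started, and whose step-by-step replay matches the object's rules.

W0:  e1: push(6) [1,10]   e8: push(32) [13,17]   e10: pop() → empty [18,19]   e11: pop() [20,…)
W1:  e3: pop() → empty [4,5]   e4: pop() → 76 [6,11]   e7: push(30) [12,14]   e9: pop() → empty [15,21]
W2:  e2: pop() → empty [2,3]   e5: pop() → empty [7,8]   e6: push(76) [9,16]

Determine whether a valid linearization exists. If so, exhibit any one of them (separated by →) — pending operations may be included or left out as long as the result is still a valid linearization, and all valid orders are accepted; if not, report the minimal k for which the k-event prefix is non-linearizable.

not linearizable — minimal violating prefix: 19 events

the violation lands at event 19, e10's response at time 19: events 1..18 linearize, events 1..19 do not
real-time-consistent orders of the 9 completed operations: 76 — all fail the stack replay
every completion of the 1 pending operation (e9) was checked; none linearizes
for example e1, e2, e3, e4, e5, e6, e7, e8, e10 (pending dropped) fails at step 2: e2 pop() → empty is not legal there
for example e1, e2, e3, e4, e5, e6, e8, e7, e10 (pending dropped) fails at step 2: e2 pop() → empty is not legal there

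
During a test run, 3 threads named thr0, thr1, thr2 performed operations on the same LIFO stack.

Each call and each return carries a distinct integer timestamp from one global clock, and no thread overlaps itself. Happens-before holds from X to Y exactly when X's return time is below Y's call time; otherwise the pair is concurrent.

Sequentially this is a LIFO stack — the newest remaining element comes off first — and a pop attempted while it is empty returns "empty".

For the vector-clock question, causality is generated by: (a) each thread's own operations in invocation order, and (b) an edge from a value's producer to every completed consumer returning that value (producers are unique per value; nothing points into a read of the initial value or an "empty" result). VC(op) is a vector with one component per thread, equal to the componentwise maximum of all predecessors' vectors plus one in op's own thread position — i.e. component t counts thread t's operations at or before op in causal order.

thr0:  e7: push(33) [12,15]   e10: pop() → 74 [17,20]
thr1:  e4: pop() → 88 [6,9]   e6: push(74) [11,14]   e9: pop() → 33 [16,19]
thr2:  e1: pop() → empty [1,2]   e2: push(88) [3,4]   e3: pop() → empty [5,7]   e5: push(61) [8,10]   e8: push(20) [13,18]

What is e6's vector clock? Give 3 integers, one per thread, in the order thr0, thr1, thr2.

(0, 2, 2)

e1, invoked 1, has no incoming edges; only thr2's bump applies → (0, 0, 1)
e7, invoked 12, has no incoming edges; only thr0's bump applies → (1, 0, 0)
invoked at 3, e2 merges VC(e1)=(0, 0, 1) and bumps thr2's slot → (0, 0, 2)
invoked at 5, e3 merges VC(e2)=(0, 0, 2) and bumps thr2's slot → (0, 0, 3)
invoked at 6, e4 merges VC(e2)=(0, 0, 2) and bumps thr1's slot → (0, 1, 2)
invoked at 8, e5 merges VC(e3)=(0, 0, 3) and bumps thr2's slot → (0, 0, 4)
invoked at 11, e6 merges VC(e4)=(0, 1, 2) and bumps thr1's slot → (0, 2, 2)
invoked at 13, e8 merges VC(e5)=(0, 0, 4) and bumps thr2's slot → (0, 0, 5)
invoked at 16, e9 merges VC(e6)=(0, 2, 2), VC(e7)=(1, 0, 0) and bumps thr1's slot → (1, 3, 2)
invoked at 17, e10 merges VC(e6)=(0, 2, 2), VC(e7)=(1, 0, 0) and bumps thr0's slot → (2, 2, 2)
target: VC(e6) = (0, 2, 2)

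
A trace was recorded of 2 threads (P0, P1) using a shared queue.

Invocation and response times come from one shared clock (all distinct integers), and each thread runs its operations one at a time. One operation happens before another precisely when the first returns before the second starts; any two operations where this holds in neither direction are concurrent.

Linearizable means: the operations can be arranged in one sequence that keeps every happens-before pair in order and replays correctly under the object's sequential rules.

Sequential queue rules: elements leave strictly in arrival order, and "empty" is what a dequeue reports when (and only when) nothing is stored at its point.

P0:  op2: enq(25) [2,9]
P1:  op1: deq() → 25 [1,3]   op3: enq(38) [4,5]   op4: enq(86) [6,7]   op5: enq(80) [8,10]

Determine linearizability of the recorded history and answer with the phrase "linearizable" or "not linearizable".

witness order: op2, op1, op3, op4, op5
1. op2 enq(25), leaving queue <25>
2. op1 deq() → 25, leaving queue <>
3. op3 enq(38), leaving queue <38>
4. op4 enq(86), leaving queue <38,86>
5. op5 enq(80), leaving queue <38,86,80>

linearizable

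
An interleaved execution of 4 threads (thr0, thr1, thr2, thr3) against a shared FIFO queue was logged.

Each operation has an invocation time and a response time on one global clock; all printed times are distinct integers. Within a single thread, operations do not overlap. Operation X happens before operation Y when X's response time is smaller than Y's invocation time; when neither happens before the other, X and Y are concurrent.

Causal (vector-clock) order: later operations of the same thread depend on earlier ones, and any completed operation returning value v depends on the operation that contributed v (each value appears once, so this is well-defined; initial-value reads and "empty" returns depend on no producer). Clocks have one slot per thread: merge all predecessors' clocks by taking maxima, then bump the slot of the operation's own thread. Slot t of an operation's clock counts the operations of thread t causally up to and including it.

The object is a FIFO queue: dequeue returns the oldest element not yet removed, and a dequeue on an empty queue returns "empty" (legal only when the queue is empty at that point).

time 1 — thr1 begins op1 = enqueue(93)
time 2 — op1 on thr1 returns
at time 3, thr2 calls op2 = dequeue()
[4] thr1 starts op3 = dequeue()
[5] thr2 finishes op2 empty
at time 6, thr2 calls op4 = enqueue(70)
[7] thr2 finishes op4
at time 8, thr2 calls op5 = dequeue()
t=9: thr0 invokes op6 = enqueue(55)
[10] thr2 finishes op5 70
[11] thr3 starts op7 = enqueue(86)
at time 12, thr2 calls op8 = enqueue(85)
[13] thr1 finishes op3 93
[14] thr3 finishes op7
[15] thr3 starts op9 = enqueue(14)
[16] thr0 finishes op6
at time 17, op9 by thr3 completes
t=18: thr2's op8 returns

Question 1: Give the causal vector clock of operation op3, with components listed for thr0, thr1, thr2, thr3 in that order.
(0, 2, 0, 0)

invoked at 11, op7 has no predecessors; its own thr3 bump gives (0, 0, 0, 1)
invoked at 3, op2 has no predecessors; its own thr2 bump gives (0, 0, 1, 0)
invoked at 1, op1 has no predecessors; its own thr1 bump gives (0, 1, 0, 0)
invoked at 9, op6 has no predecessors; its own thr0 bump gives (1, 0, 0, 0)
invoked at 15, op9 merges VC(op7)=(0, 0, 0, 1) and bumps thr3's slot → (0, 0, 0, 2)
invoked at 6, op4 merges VC(op2)=(0, 0, 1, 0) and bumps thr2's slot → (0, 0, 2, 0)
invoked at 4, op3 merges VC(op1)=(0, 1, 0, 0) and bumps thr1's slot → (0, 2, 0, 0)
invoked at 8, op5 merges VC(op4)=(0, 0, 2, 0) and bumps thr2's slot → (0, 0, 3, 0)
invoked at 12, op8 merges VC(op5)=(0, 0, 3, 0) and bumps thr2's slot → (0, 0, 4, 0)
target: VC(op3) = (0, 2, 0, 0)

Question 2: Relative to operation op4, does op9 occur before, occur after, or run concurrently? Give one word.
after

op9 spans [15,17], op4 spans [6,7]
resp(op4)=7 < inv(op9)=15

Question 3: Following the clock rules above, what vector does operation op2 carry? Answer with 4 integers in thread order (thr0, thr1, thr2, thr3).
(0, 0, 1, 0)

op7, invoked 11, has no incoming edges; only thr3's bump applies → (0, 0, 0, 1)
op2, invoked 3, has no incoming edges; only thr2's bump applies → (0, 0, 1, 0)
op1, invoked 1, has no incoming edges; only thr1's bump applies → (0, 1, 0, 0)
op6, invoked 9, has no incoming edges; only thr0's bump applies → (1, 0, 0, 0)
op9, invoked 15, takes VC(op7)=(0, 0, 0, 1) under max, adds 1 for thr3 → (0, 0, 0, 2)
op4, invoked 6, takes VC(op2)=(0, 0, 1, 0) under max, adds 1 for thr2 → (0, 0, 2, 0)
op3, invoked 4, takes VC(op1)=(0, 1, 0, 0) under max, adds 1 for thr1 → (0, 2, 0, 0)
op5, invoked 8, takes VC(op4)=(0, 0, 2, 0) under max, adds 1 for thr2 → (0, 0, 3, 0)
op8, invoked 12, takes VC(op5)=(0, 0, 3, 0) under max, adds 1 for thr2 → (0, 0, 4, 0)
target: VC(op2) = (0, 0, 1, 0)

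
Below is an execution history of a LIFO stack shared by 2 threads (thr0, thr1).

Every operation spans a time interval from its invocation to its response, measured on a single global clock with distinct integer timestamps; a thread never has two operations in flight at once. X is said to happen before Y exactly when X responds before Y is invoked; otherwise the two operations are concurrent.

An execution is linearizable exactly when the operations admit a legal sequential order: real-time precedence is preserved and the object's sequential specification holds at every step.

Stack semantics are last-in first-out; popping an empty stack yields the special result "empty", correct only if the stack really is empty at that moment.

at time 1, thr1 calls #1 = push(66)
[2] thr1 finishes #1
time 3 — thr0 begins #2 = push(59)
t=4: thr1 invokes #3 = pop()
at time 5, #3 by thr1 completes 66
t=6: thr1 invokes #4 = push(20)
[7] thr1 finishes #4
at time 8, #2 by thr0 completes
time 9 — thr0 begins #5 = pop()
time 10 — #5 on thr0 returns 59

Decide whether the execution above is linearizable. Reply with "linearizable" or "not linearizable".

linearizable

a witness: #1, #3, #4, #2, #5
1. #1 push(66), leaving stack <66>
2. #3 pop() → 66, leaving stack <>
3. #4 push(20), leaving stack <20>
4. #2 push(59), leaving stack <20,59>
5. #5 pop() → 59, leaving stack <20>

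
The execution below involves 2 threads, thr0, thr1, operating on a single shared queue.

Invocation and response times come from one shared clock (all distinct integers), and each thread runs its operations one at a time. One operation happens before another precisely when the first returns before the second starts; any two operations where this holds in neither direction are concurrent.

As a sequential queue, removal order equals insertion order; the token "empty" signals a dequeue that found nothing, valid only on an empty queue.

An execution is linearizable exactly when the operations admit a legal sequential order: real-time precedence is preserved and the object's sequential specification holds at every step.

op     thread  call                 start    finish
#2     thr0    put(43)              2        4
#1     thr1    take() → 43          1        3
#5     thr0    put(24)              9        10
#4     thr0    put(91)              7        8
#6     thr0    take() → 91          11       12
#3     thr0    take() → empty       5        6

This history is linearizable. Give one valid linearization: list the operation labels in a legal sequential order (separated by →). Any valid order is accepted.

after step 1 (#2 put(43)): queue <43>
after step 2 (#1 take() → 43): queue <>
after step 3 (#3 take() → empty): queue <>
after step 4 (#4 put(91)): queue <91>
after step 5 (#5 put(24)): queue <91,24>
after step 6 (#6 take() → 91): queue <24>

#2 → #1 → #3 → #4 → #5 → #6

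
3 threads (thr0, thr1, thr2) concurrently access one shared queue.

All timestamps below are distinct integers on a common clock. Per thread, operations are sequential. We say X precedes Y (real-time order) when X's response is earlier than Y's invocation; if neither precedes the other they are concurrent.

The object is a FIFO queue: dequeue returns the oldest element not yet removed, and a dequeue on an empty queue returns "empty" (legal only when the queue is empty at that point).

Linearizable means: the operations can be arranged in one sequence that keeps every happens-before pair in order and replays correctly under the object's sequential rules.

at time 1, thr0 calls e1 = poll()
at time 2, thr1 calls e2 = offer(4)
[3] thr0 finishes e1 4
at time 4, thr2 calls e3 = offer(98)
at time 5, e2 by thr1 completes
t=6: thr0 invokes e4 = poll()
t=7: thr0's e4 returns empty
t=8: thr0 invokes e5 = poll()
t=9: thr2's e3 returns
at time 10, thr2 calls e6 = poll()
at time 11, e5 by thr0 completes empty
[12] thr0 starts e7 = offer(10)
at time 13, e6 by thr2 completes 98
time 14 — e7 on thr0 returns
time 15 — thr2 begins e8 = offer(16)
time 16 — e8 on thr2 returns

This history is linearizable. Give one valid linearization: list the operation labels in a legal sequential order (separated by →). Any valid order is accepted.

e2 → e1 → e4 → e3 → e6 → e5 → e7 → e8

step 1: e2 offer(4) — queue <4>
step 2: e1 poll() → 4 — queue <>
step 3: e4 poll() → empty — queue <>
step 4: e3 offer(98) — queue <98>
step 5: e6 poll() → 98 — queue <>
step 6: e5 poll() → empty — queue <>
step 7: e7 offer(10) — queue <10>
step 8: e8 offer(16) — queue <10,16>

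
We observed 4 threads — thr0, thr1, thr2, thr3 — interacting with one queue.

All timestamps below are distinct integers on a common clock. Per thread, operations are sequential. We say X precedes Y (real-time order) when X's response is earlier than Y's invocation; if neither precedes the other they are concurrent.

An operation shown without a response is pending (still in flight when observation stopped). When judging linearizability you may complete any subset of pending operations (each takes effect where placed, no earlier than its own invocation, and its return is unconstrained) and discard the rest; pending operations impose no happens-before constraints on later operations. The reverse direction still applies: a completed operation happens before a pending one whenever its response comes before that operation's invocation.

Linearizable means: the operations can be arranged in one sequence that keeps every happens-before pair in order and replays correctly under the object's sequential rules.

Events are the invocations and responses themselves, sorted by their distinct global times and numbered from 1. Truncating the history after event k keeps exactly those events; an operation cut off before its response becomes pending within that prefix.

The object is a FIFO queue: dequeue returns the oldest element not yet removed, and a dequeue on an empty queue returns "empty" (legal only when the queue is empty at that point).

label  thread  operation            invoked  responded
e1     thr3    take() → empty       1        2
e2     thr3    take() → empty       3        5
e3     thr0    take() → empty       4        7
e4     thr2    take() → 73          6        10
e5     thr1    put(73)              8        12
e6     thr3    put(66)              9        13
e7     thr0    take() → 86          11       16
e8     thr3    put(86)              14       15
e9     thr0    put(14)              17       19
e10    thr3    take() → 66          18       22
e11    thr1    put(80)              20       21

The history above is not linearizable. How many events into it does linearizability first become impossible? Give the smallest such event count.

events 1..15 are still linearizable — one witness is e1, e2, e3, e5, e4, e6, e7, e8:
1. e1 take() → empty, leaving queue <>
2. e2 take() → empty, leaving queue <>
3. e3 take() → empty, leaving queue <>
4. e5 put(73), leaving queue <73>
5. e4 take() → 73, leaving queue <>
6. e6 put(66), leaving queue <66>
7. e7 take() (pending, included), leaving queue <>
8. e8 put(86), leaving queue <86>
with event 16 included (e7 responding at time 16), all real-time-consistent orders fail
one such order, e1, e2, e3, e4, e5, e6, e7, e8, breaks at step 4 where e4 take() → 73 is illegal
one such order, e1, e2, e3, e4, e5, e6, e8, e7, breaks at step 4 where e4 take() → 73 is illegal

16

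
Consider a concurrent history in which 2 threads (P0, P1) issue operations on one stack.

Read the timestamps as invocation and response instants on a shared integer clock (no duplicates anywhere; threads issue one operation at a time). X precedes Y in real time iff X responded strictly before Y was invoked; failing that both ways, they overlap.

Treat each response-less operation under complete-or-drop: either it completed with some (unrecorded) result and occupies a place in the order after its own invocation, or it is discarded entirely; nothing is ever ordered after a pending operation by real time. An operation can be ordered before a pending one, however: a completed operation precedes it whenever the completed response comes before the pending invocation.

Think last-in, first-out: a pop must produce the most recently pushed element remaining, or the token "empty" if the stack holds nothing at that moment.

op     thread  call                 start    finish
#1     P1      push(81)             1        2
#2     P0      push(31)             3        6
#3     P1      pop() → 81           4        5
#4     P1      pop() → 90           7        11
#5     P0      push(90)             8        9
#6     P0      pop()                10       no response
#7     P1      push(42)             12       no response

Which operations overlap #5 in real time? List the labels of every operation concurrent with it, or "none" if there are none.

#4

#5 spans [8,9]; an op avoiding the whole window 8..9 is ordered, any other is concurrent
#1 [1,2]: before
#2 [3,6]: before
#3 [4,5]: before
#4 [7,11]: concurrent
#6 [10,…): after
#7 [12,…): after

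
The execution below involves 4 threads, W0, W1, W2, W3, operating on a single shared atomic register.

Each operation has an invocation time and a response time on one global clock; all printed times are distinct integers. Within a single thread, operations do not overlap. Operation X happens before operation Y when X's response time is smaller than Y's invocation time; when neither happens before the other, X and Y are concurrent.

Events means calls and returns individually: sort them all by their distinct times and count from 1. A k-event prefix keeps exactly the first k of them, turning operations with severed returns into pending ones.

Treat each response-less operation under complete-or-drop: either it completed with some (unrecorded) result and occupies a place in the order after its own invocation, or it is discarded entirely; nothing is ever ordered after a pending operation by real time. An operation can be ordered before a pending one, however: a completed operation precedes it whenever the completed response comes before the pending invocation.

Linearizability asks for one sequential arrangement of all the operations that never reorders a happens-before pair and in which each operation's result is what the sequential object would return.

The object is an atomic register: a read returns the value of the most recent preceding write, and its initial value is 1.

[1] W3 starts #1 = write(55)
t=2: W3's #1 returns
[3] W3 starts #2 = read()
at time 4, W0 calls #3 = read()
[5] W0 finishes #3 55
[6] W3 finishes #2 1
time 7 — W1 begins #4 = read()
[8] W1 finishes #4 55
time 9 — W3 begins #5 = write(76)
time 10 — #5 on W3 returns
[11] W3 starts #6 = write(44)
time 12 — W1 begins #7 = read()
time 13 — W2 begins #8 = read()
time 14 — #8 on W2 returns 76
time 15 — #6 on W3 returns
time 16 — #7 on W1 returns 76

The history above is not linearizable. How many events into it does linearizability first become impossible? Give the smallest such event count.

events 1..5 are linearizable, e.g. via #1, #2, #3:
1. #1 write(55), leaving value 55
2. #2 read() (pending, included), leaving value 55
3. #3 read() → 55, leaving value 55
include event 6 — #2 responding at 6 — and every candidate order breaks
sample order #1, #2, #3 stalls at step 2 — #2 read() → 1 has no legal effect
sample order #1, #3, #2 stalls at step 3 — #2 read() → 1 has no legal effect

6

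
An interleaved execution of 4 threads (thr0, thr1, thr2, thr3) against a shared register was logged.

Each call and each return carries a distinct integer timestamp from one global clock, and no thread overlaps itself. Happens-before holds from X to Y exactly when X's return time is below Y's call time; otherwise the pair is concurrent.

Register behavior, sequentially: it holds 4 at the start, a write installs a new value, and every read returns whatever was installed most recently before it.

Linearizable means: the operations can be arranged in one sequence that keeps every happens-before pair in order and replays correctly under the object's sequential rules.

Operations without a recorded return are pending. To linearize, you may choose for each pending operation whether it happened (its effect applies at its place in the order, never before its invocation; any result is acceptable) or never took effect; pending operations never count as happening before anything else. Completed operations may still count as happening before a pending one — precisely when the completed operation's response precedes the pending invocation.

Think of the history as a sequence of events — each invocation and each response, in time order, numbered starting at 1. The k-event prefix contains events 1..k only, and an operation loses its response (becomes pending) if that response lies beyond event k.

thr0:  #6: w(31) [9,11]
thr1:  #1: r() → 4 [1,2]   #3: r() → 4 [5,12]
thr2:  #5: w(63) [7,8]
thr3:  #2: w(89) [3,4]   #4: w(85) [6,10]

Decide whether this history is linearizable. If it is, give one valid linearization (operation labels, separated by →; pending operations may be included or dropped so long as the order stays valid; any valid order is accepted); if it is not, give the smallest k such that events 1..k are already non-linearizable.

not linearizable — minimal violating prefix: 12 events

events 1..11 are fine; event 12 — the response of #3 at time 12 — makes the prefix non-linearizable
every one of the 12 real-time-consistent orders over 6 completed register ops fails the sequential spec
sample order #1, #2, #3, #4, #5, #6 stalls at step 3 — #3 r() → 4 has no legal effect
sample order #1, #2, #3, #5, #4, #6 stalls at step 3 — #3 r() → 4 has no legal effect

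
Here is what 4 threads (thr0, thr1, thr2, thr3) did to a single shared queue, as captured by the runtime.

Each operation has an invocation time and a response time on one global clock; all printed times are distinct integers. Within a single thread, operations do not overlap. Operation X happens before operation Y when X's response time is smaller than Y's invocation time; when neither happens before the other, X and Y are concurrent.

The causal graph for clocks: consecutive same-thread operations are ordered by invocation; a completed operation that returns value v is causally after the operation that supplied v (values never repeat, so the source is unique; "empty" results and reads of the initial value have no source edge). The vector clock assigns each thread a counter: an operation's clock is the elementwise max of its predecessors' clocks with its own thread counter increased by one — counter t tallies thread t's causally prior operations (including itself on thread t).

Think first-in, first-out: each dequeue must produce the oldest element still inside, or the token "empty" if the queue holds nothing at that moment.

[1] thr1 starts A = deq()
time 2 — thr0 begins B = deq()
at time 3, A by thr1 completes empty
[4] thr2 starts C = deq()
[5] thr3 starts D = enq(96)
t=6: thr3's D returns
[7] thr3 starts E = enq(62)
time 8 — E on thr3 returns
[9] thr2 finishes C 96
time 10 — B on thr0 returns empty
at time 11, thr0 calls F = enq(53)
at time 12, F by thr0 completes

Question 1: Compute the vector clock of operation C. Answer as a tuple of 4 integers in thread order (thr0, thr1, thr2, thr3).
(0, 0, 1, 1)

invoked at 5, D has no predecessors; its own thr3 bump gives (0, 0, 0, 1)
invoked at 1, A has no predecessors; its own thr1 bump gives (0, 1, 0, 0)
invoked at 2, B has no predecessors; its own thr0 bump gives (1, 0, 0, 0)
E, invoked 7, takes VC(D)=(0, 0, 0, 1) under max, adds 1 for thr3 → (0, 0, 0, 2)
C, invoked 4, takes VC(D)=(0, 0, 0, 1) under max, adds 1 for thr2 → (0, 0, 1, 1)
F, invoked 11, takes VC(B)=(1, 0, 0, 0) under max, adds 1 for thr0 → (2, 0, 0, 0)
target: VC(C) = (0, 0, 1, 1)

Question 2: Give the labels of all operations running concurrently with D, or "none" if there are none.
B, C

D spans [5,6]; an op avoiding the whole window 5..6 is ordered, any other is concurrent
A [1,3]: before
B [2,10]: concurrent
C [4,9]: concurrent
E [7,8]: after
F [11,12]: after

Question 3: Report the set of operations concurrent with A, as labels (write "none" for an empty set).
B

overlap test against A [1,3]: concurrent iff the interval meets 1..3
B [2,10]: concurrent
C [4,9]: after
D [5,6]: after
E [7,8]: after
F [11,12]: after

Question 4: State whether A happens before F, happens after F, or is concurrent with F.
before

A spans [1,3], F spans [11,12]
resp(A)=3 < inv(F)=11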